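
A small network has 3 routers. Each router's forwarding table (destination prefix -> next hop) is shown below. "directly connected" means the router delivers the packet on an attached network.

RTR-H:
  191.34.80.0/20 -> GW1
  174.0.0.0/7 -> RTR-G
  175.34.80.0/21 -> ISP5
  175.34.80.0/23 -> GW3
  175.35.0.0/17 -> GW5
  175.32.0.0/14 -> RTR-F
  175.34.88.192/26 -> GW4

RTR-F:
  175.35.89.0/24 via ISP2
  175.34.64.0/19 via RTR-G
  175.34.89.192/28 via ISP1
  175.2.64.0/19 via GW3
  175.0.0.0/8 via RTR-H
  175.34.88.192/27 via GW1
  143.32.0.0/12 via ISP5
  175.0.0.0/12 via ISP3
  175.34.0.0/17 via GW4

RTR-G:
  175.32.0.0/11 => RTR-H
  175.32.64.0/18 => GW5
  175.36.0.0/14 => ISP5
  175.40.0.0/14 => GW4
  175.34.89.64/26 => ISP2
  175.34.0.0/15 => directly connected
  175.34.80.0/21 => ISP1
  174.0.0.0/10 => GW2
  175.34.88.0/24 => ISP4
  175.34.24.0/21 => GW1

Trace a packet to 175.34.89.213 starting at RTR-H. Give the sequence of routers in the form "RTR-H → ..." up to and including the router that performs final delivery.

At RTR-H: longest match for 175.34.89.213 is 175.32.0.0/14 -> RTR-F
At RTR-F: longest match for 175.34.89.213 is 175.34.64.0/19 -> RTR-G
At RTR-G: longest match for 175.34.89.213 is 175.34.0.0/15 -> directly connected

RTR-H → RTR-F → RTR-G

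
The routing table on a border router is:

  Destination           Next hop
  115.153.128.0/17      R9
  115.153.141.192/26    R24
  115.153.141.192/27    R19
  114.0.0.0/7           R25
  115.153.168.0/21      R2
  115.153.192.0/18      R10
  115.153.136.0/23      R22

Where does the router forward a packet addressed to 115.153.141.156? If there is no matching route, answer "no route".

Routes whose prefix contains 115.153.141.156:
  114.0.0.0/7 (114.0.0.0 - 115.255.255.255) -> R25
  115.153.128.0/17 (115.153.128.0 - 115.153.255.255) -> R9
More-specific entries that do NOT match:
  115.153.141.192/27 (115.153.141.192 - 115.153.141.223) does not contain 115.153.141.156
  115.153.141.192/26 (115.153.141.192 - 115.153.141.255) does not contain 115.153.141.156
  115.153.136.0/23 (115.153.136.0 - 115.153.137.255) does not contain 115.153.141.156
  115.153.168.0/21 (115.153.168.0 - 115.153.175.255) does not contain 115.153.141.156
  115.153.192.0/18 (115.153.192.0 - 115.153.255.255) does not contain 115.153.141.156
Longest matching prefix is /17 -> next hop R9.

R9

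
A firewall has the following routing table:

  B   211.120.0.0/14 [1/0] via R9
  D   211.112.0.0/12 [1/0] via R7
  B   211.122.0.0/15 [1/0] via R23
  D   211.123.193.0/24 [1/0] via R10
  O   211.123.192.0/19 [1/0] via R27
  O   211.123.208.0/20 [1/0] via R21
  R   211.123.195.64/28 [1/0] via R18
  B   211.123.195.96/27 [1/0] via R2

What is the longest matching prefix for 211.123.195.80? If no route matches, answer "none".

Entries matching 211.123.195.80:
  211.112.0.0/12 (211.112.0.0 - 211.127.255.255)
  211.120.0.0/14 (211.120.0.0 - 211.123.255.255)
  211.122.0.0/15 (211.122.0.0 - 211.123.255.255)
  211.123.192.0/19 (211.123.192.0 - 211.123.223.255)
Most specific is 211.123.192.0/19.

211.123.192.0/19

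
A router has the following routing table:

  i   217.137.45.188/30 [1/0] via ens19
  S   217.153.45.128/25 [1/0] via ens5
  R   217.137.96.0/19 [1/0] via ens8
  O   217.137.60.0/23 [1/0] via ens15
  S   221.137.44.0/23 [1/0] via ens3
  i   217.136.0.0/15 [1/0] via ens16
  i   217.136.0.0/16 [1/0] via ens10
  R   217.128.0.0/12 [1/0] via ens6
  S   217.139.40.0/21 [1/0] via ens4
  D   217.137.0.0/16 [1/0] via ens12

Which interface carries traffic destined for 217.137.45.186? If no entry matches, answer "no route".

ens12

Routes whose prefix contains 217.137.45.186:
  217.128.0.0/12 (217.128.0.0 - 217.143.255.255) -> ens6
  217.136.0.0/15 (217.136.0.0 - 217.137.255.255) -> ens16
  217.137.0.0/16 (217.137.0.0 - 217.137.255.255) -> ens12
More-specific entries that do NOT match:
  217.137.45.188/30 (217.137.45.188 - 217.137.45.191) does not contain 217.137.45.186
  217.153.45.128/25 (217.153.45.128 - 217.153.45.255) does not contain 217.137.45.186
  217.137.60.0/23 (217.137.60.0 - 217.137.61.255) does not contain 217.137.45.186
  221.137.44.0/23 (221.137.44.0 - 221.137.45.255) does not contain 217.137.45.186
  217.139.40.0/21 (217.139.40.0 - 217.139.47.255) does not contain 217.137.45.186
  217.137.96.0/19 (217.137.96.0 - 217.137.127.255) does not contain 217.137.45.186
Longest matching prefix is /16 -> interface ens12.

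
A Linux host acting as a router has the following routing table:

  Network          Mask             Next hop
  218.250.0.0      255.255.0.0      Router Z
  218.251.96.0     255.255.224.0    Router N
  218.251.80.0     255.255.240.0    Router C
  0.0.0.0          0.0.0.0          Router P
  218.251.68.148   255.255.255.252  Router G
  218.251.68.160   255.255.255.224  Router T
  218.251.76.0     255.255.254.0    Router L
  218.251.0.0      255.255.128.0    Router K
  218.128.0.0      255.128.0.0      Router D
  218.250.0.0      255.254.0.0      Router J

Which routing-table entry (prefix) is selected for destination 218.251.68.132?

Entries matching 218.251.68.132:
  0.0.0.0/0 (default, matches everything)
  218.128.0.0/9 (218.128.0.0 - 218.255.255.255)
  218.250.0.0/15 (218.250.0.0 - 218.251.255.255)
  218.251.0.0/17 (218.251.0.0 - 218.251.127.255)
Most specific is 218.251.0.0/17.

218.251.0.0/17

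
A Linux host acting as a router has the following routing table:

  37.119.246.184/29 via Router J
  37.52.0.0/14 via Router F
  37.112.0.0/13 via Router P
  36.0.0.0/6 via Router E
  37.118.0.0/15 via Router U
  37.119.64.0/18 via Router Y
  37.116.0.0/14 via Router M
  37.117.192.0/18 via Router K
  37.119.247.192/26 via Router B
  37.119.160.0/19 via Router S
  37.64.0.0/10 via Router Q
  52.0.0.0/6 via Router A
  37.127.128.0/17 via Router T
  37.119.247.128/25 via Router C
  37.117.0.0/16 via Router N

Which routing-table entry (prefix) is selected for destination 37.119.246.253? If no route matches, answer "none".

Entries matching 37.119.246.253:
  36.0.0.0/6 (36.0.0.0 - 39.255.255.255)
  37.64.0.0/10 (37.64.0.0 - 37.127.255.255)
  37.112.0.0/13 (37.112.0.0 - 37.119.255.255)
  37.116.0.0/14 (37.116.0.0 - 37.119.255.255)
  37.118.0.0/15 (37.118.0.0 - 37.119.255.255)
Most specific is 37.118.0.0/15.

37.118.0.0/15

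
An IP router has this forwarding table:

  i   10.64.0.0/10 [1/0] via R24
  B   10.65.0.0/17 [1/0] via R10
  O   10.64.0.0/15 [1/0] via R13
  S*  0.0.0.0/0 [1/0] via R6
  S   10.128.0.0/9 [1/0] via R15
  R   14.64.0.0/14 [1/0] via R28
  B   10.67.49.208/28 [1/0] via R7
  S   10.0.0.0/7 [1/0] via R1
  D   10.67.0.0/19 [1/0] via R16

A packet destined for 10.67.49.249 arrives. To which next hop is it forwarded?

R24

Routes whose prefix contains 10.67.49.249:
  0.0.0.0/0 (default, matches everything) -> R6
  10.0.0.0/7 (10.0.0.0 - 11.255.255.255) -> R1
  10.64.0.0/10 (10.64.0.0 - 10.127.255.255) -> R24
More-specific entries that do NOT match:
  10.67.49.208/28 (10.67.49.208 - 10.67.49.223) does not contain 10.67.49.249
  10.67.0.0/19 (10.67.0.0 - 10.67.31.255) does not contain 10.67.49.249
  10.65.0.0/17 (10.65.0.0 - 10.65.127.255) does not contain 10.67.49.249
  10.64.0.0/15 (10.64.0.0 - 10.65.255.255) does not contain 10.67.49.249
  14.64.0.0/14 (14.64.0.0 - 14.67.255.255) does not contain 10.67.49.249
Longest matching prefix is /10 -> next hop R24.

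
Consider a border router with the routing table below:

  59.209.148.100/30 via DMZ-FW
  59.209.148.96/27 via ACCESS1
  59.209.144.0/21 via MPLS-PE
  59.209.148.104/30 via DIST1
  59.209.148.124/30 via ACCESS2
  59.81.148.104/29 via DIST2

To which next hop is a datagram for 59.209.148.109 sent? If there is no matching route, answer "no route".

ACCESS1

Routes whose prefix contains 59.209.148.109:
  59.209.144.0/21 (59.209.144.0 - 59.209.151.255) -> MPLS-PE
  59.209.148.96/27 (59.209.148.96 - 59.209.148.127) -> ACCESS1
More-specific entries that do NOT match:
  59.209.148.100/30 (59.209.148.100 - 59.209.148.103) does not contain 59.209.148.109
  59.209.148.104/30 (59.209.148.104 - 59.209.148.107) does not contain 59.209.148.109
  59.209.148.124/30 (59.209.148.124 - 59.209.148.127) does not contain 59.209.148.109
  59.81.148.104/29 (59.81.148.104 - 59.81.148.111) does not contain 59.209.148.109
Longest matching prefix is /27 -> next hop ACCESS1.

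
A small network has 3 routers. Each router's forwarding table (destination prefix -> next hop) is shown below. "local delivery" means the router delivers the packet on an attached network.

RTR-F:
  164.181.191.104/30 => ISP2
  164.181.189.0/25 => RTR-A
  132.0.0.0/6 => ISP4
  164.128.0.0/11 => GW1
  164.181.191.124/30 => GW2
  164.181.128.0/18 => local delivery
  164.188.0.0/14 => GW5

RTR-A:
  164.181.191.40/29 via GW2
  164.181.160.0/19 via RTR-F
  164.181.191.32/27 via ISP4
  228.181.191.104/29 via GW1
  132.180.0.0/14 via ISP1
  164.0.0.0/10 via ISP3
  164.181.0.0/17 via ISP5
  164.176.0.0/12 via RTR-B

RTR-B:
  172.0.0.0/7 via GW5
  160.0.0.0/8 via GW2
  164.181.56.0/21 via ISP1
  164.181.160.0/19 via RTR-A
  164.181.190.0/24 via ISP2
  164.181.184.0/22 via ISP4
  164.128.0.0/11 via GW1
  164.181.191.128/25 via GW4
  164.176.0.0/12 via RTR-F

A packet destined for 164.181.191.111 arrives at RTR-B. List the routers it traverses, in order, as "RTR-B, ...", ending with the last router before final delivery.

RTR-B, RTR-A, RTR-F

At RTR-B: longest match for 164.181.191.111 is 164.181.160.0/19 -> RTR-A
At RTR-A: longest match for 164.181.191.111 is 164.181.160.0/19 -> RTR-F
At RTR-F: longest match for 164.181.191.111 is 164.181.128.0/18 -> local delivery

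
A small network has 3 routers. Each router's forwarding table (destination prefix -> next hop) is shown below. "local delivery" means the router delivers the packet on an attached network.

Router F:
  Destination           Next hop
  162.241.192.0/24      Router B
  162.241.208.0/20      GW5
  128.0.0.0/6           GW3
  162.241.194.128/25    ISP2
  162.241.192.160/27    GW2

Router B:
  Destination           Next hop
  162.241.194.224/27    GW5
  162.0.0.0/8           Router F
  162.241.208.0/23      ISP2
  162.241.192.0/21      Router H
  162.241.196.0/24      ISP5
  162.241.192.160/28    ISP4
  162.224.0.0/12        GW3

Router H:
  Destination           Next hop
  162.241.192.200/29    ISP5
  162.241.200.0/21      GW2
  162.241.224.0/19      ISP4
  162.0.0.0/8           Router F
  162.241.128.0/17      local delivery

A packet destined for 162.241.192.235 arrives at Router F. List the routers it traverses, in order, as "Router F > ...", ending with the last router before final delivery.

Router F > Router B > Router H

At Router F: longest match for 162.241.192.235 is 162.241.192.0/24 -> Router B
At Router B: longest match for 162.241.192.235 is 162.241.192.0/21 -> Router H
At Router H: longest match for 162.241.192.235 is 162.241.128.0/17 -> local delivery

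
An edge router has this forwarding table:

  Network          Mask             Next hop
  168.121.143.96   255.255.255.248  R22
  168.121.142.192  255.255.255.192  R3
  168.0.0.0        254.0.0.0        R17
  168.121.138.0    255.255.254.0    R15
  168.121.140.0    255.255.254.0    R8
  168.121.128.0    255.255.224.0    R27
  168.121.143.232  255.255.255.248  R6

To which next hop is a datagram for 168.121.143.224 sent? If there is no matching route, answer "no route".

Routes whose prefix contains 168.121.143.224:
  168.0.0.0/7 (168.0.0.0 - 169.255.255.255) -> R17
  168.121.128.0/19 (168.121.128.0 - 168.121.159.255) -> R27
More-specific entries that do NOT match:
  168.121.143.96/29 (168.121.143.96 - 168.121.143.103) does not contain 168.121.143.224
  168.121.143.232/29 (168.121.143.232 - 168.121.143.239) does not contain 168.121.143.224
  168.121.142.192/26 (168.121.142.192 - 168.121.142.255) does not contain 168.121.143.224
  168.121.138.0/23 (168.121.138.0 - 168.121.139.255) does not contain 168.121.143.224
  168.121.140.0/23 (168.121.140.0 - 168.121.141.255) does not contain 168.121.143.224
Longest matching prefix is /19 -> next hop R27.

R27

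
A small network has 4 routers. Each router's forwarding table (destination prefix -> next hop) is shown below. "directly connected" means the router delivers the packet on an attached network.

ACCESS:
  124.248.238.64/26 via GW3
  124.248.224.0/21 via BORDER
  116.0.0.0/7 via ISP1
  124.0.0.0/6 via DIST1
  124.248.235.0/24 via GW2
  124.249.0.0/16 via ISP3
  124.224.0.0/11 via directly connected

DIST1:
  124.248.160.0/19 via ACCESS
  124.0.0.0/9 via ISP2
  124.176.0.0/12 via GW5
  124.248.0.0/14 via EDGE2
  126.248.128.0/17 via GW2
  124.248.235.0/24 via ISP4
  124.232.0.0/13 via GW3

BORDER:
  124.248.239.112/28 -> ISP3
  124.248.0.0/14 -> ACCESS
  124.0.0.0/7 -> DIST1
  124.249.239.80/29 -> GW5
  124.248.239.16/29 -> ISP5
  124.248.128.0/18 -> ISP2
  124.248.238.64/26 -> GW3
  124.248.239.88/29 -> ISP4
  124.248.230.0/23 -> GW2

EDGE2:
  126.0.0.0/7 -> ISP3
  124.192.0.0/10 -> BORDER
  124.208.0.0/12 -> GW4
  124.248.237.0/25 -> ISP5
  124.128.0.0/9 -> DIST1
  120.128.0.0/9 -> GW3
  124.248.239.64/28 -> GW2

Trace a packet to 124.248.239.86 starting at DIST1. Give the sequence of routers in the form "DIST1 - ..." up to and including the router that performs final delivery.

At DIST1: longest match for 124.248.239.86 is 124.248.0.0/14 -> EDGE2
At EDGE2: longest match for 124.248.239.86 is 124.192.0.0/10 -> BORDER
At BORDER: longest match for 124.248.239.86 is 124.248.0.0/14 -> ACCESS
At ACCESS: longest match for 124.248.239.86 is 124.224.0.0/11 -> directly connected

DIST1 - EDGE2 - BORDER - ACCESS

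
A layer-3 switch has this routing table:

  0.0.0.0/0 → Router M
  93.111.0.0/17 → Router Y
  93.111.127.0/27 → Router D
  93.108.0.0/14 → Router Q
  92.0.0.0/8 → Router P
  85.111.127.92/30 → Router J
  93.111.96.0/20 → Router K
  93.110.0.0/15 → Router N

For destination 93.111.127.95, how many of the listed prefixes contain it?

Prefixes containing 93.111.127.95:
  0.0.0.0/0 (default, matches everything)
  93.108.0.0/14 (93.108.0.0 - 93.111.255.255)
  93.110.0.0/15 (93.110.0.0 - 93.111.255.255)
  93.111.0.0/17 (93.111.0.0 - 93.111.127.255)
Total matching entries: 4.

4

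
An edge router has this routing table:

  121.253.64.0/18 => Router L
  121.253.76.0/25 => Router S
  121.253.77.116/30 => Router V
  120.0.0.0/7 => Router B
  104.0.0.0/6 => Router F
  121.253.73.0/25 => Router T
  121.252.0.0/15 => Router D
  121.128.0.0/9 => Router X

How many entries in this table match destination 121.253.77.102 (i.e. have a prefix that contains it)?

4

Prefixes containing 121.253.77.102:
  120.0.0.0/7 (120.0.0.0 - 121.255.255.255)
  121.128.0.0/9 (121.128.0.0 - 121.255.255.255)
  121.252.0.0/15 (121.252.0.0 - 121.253.255.255)
  121.253.64.0/18 (121.253.64.0 - 121.253.127.255)
Total matching entries: 4.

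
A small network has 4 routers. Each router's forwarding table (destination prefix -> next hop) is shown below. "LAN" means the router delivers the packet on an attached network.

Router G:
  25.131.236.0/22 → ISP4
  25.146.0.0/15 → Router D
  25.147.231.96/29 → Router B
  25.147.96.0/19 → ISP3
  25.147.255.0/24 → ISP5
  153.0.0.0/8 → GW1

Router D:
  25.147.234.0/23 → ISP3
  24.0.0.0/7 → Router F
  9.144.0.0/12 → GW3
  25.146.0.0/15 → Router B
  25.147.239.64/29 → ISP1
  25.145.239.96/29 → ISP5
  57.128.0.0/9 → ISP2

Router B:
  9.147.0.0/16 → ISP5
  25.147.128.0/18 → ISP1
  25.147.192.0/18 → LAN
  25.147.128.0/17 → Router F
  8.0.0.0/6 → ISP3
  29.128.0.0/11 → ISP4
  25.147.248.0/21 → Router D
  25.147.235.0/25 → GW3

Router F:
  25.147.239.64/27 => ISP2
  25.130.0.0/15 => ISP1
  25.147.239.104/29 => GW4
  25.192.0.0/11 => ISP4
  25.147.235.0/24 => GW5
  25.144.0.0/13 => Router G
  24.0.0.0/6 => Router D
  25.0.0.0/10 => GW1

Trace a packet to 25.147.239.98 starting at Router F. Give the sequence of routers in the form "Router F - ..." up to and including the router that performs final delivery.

At Router F: longest match for 25.147.239.98 is 25.144.0.0/13 -> Router G
At Router G: longest match for 25.147.239.98 is 25.146.0.0/15 -> Router D
At Router D: longest match for 25.147.239.98 is 25.146.0.0/15 -> Router B
At Router B: longest match for 25.147.239.98 is 25.147.192.0/18 -> LAN

Router F - Router G - Router D - Router B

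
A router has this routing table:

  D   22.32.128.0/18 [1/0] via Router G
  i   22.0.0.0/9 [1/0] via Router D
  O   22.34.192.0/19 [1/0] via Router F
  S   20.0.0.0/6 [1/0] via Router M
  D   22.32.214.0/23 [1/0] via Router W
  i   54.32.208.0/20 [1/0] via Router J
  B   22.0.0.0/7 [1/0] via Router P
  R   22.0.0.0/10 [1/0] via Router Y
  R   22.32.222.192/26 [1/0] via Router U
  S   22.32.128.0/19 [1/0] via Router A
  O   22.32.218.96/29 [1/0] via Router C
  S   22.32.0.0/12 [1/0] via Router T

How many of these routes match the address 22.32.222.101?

Prefixes containing 22.32.222.101:
  20.0.0.0/6 (20.0.0.0 - 23.255.255.255)
  22.0.0.0/7 (22.0.0.0 - 23.255.255.255)
  22.0.0.0/9 (22.0.0.0 - 22.127.255.255)
  22.0.0.0/10 (22.0.0.0 - 22.63.255.255)
  22.32.0.0/12 (22.32.0.0 - 22.47.255.255)
Total matching entries: 5.

5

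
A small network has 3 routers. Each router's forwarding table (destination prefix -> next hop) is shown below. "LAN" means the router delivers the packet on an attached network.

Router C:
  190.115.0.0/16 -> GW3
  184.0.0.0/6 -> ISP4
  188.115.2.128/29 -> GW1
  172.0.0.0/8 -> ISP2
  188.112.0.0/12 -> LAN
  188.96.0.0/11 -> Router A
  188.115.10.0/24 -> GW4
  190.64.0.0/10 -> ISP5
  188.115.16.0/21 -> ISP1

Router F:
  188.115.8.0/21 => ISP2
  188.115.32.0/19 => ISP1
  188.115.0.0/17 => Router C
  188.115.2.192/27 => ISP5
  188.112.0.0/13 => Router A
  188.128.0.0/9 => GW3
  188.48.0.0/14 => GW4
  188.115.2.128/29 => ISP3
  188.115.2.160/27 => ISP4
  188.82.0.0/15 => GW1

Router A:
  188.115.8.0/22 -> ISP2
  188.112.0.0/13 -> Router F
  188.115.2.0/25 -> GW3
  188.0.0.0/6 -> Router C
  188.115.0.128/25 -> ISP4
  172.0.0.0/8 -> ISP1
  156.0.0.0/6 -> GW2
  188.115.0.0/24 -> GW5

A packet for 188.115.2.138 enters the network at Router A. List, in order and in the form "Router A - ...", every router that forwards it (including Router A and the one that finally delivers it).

At Router A: longest match for 188.115.2.138 is 188.112.0.0/13 -> Router F
At Router F: longest match for 188.115.2.138 is 188.115.0.0/17 -> Router C
At Router C: longest match for 188.115.2.138 is 188.112.0.0/12 -> LAN

Router A - Router F - Router C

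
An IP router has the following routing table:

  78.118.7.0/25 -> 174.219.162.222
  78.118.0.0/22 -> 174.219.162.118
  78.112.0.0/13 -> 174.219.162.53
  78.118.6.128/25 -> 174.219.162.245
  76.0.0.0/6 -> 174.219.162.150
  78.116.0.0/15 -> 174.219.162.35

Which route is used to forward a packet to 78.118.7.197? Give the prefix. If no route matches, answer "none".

Entries matching 78.118.7.197:
  76.0.0.0/6 (76.0.0.0 - 79.255.255.255)
  78.112.0.0/13 (78.112.0.0 - 78.119.255.255)
Most specific is 78.112.0.0/13.

78.112.0.0/13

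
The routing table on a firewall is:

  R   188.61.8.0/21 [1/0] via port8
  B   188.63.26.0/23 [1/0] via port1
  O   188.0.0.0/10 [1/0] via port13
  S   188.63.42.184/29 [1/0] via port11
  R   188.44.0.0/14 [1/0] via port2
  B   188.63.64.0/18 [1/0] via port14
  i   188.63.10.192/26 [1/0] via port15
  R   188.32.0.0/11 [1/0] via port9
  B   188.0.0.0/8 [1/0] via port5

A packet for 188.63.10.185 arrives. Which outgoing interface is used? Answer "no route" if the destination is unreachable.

port9

Routes whose prefix contains 188.63.10.185:
  188.0.0.0/8 (188.0.0.0 - 188.255.255.255) -> port5
  188.0.0.0/10 (188.0.0.0 - 188.63.255.255) -> port13
  188.32.0.0/11 (188.32.0.0 - 188.63.255.255) -> port9
More-specific entries that do NOT match:
  188.63.42.184/29 (188.63.42.184 - 188.63.42.191) does not contain 188.63.10.185
  188.63.10.192/26 (188.63.10.192 - 188.63.10.255) does not contain 188.63.10.185
  188.63.26.0/23 (188.63.26.0 - 188.63.27.255) does not contain 188.63.10.185
  188.61.8.0/21 (188.61.8.0 - 188.61.15.255) does not contain 188.63.10.185
  188.63.64.0/18 (188.63.64.0 - 188.63.127.255) does not contain 188.63.10.185
  188.44.0.0/14 (188.44.0.0 - 188.47.255.255) does not contain 188.63.10.185
Longest matching prefix is /11 -> interface port9.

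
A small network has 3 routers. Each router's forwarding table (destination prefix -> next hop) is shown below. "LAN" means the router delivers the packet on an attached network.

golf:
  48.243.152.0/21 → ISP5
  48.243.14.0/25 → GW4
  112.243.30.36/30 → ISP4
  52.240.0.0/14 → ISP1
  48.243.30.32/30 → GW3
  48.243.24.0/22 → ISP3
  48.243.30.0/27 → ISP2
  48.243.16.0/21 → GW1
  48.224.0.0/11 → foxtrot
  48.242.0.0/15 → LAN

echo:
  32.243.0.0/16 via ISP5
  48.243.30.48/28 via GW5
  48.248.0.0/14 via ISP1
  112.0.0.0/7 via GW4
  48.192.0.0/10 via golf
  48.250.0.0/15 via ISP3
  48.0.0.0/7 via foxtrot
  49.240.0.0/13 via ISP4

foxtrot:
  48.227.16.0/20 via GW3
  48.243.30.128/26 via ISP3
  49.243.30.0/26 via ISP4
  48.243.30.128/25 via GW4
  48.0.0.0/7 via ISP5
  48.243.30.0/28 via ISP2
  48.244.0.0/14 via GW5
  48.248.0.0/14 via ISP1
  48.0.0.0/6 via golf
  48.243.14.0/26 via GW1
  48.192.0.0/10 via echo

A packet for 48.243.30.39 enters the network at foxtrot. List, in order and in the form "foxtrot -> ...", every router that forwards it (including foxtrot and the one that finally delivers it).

foxtrot -> echo -> golf

At foxtrot: longest match for 48.243.30.39 is 48.192.0.0/10 -> echo
At echo: longest match for 48.243.30.39 is 48.192.0.0/10 -> golf
At golf: longest match for 48.243.30.39 is 48.242.0.0/15 -> LAN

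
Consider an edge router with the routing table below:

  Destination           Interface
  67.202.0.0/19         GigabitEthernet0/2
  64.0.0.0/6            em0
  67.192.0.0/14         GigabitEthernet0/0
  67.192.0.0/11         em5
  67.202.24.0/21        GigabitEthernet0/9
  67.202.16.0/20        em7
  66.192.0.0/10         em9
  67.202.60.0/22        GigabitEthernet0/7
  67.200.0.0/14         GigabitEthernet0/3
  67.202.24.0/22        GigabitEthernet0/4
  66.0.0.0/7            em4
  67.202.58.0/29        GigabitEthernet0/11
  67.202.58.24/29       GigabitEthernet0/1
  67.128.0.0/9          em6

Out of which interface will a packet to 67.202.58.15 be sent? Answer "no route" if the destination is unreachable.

Routes whose prefix contains 67.202.58.15:
  64.0.0.0/6 (64.0.0.0 - 67.255.255.255) -> em0
  66.0.0.0/7 (66.0.0.0 - 67.255.255.255) -> em4
  67.128.0.0/9 (67.128.0.0 - 67.255.255.255) -> em6
  67.192.0.0/11 (67.192.0.0 - 67.223.255.255) -> em5
  67.200.0.0/14 (67.200.0.0 - 67.203.255.255) -> GigabitEthernet0/3
More-specific entries that do NOT match:
  67.202.58.0/29 (67.202.58.0 - 67.202.58.7) does not contain 67.202.58.15
  67.202.58.24/29 (67.202.58.24 - 67.202.58.31) does not contain 67.202.58.15
  67.202.60.0/22 (67.202.60.0 - 67.202.63.255) does not contain 67.202.58.15
  67.202.24.0/22 (67.202.24.0 - 67.202.27.255) does not contain 67.202.58.15
  67.202.24.0/21 (67.202.24.0 - 67.202.31.255) does not contain 67.202.58.15
  67.202.16.0/20 (67.202.16.0 - 67.202.31.255) does not contain 67.202.58.15
  67.202.0.0/19 (67.202.0.0 - 67.202.31.255) does not contain 67.202.58.15
Longest matching prefix is /14 -> interface GigabitEthernet0/3.

GigabitEthernet0/3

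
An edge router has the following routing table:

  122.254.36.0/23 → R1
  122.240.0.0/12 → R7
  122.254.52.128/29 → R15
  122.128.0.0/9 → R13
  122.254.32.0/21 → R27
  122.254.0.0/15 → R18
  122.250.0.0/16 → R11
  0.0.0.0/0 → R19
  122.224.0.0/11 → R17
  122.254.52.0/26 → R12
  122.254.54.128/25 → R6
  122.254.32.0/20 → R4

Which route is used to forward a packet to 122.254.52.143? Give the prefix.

Entries matching 122.254.52.143:
  0.0.0.0/0 (default, matches everything)
  122.128.0.0/9 (122.128.0.0 - 122.255.255.255)
  122.224.0.0/11 (122.224.0.0 - 122.255.255.255)
  122.240.0.0/12 (122.240.0.0 - 122.255.255.255)
  122.254.0.0/15 (122.254.0.0 - 122.255.255.255)
Most specific is 122.254.0.0/15.

122.254.0.0/15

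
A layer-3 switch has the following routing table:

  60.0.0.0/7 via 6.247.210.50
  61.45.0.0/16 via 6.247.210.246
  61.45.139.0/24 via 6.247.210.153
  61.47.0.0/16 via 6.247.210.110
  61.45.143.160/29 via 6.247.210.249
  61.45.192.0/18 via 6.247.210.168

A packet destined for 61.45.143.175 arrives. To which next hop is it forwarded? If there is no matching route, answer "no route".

Routes whose prefix contains 61.45.143.175:
  60.0.0.0/7 (60.0.0.0 - 61.255.255.255) -> 6.247.210.50
  61.45.0.0/16 (61.45.0.0 - 61.45.255.255) -> 6.247.210.246
More-specific entries that do NOT match:
  61.45.143.160/29 (61.45.143.160 - 61.45.143.167) does not contain 61.45.143.175
  61.45.139.0/24 (61.45.139.0 - 61.45.139.255) does not contain 61.45.143.175
  61.45.192.0/18 (61.45.192.0 - 61.45.255.255) does not contain 61.45.143.175
Longest matching prefix is /16 -> next hop 6.247.210.246.

6.247.210.246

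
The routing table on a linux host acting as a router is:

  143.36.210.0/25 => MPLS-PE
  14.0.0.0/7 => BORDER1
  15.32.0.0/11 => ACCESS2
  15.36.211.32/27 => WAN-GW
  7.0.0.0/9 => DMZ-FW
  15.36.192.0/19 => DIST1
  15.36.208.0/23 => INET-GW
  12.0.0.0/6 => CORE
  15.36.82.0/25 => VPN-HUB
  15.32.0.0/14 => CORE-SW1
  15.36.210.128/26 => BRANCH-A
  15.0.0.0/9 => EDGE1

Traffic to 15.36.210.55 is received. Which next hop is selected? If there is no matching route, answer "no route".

Routes whose prefix contains 15.36.210.55:
  12.0.0.0/6 (12.0.0.0 - 15.255.255.255) -> CORE
  14.0.0.0/7 (14.0.0.0 - 15.255.255.255) -> BORDER1
  15.0.0.0/9 (15.0.0.0 - 15.127.255.255) -> EDGE1
  15.32.0.0/11 (15.32.0.0 - 15.63.255.255) -> ACCESS2
  15.36.192.0/19 (15.36.192.0 - 15.36.223.255) -> DIST1
More-specific entries that do NOT match:
  15.36.211.32/27 (15.36.211.32 - 15.36.211.63) does not contain 15.36.210.55
  15.36.210.128/26 (15.36.210.128 - 15.36.210.191) does not contain 15.36.210.55
  143.36.210.0/25 (143.36.210.0 - 143.36.210.127) does not contain 15.36.210.55
  15.36.82.0/25 (15.36.82.0 - 15.36.82.127) does not contain 15.36.210.55
  15.36.208.0/23 (15.36.208.0 - 15.36.209.255) does not contain 15.36.210.55
Longest matching prefix is /19 -> next hop DIST1.

DIST1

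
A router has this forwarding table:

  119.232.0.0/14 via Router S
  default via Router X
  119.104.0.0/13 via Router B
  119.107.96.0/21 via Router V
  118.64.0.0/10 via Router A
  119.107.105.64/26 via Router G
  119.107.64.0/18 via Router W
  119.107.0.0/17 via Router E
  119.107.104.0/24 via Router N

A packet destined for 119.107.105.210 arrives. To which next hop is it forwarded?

Routes whose prefix contains 119.107.105.210:
  0.0.0.0/0 (default, matches everything) -> Router X
  119.104.0.0/13 (119.104.0.0 - 119.111.255.255) -> Router B
  119.107.0.0/17 (119.107.0.0 - 119.107.127.255) -> Router E
  119.107.64.0/18 (119.107.64.0 - 119.107.127.255) -> Router W
More-specific entries that do NOT match:
  119.107.105.64/26 (119.107.105.64 - 119.107.105.127) does not contain 119.107.105.210
  119.107.104.0/24 (119.107.104.0 - 119.107.104.255) does not contain 119.107.105.210
  119.107.96.0/21 (119.107.96.0 - 119.107.103.255) does not contain 119.107.105.210
Longest matching prefix is /18 -> next hop Router W.

Router W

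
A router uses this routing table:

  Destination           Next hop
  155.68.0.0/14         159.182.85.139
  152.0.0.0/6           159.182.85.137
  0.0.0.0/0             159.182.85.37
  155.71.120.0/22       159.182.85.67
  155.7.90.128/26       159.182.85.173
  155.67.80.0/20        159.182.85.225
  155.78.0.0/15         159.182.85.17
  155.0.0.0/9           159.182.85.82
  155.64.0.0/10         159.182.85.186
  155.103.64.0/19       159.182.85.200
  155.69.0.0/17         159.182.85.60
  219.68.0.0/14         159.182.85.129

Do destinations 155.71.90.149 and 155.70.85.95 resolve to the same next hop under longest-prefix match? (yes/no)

yes

155.71.90.149: longest match 155.68.0.0/14 -> 159.182.85.139
155.70.85.95: longest match 155.68.0.0/14 -> 159.182.85.139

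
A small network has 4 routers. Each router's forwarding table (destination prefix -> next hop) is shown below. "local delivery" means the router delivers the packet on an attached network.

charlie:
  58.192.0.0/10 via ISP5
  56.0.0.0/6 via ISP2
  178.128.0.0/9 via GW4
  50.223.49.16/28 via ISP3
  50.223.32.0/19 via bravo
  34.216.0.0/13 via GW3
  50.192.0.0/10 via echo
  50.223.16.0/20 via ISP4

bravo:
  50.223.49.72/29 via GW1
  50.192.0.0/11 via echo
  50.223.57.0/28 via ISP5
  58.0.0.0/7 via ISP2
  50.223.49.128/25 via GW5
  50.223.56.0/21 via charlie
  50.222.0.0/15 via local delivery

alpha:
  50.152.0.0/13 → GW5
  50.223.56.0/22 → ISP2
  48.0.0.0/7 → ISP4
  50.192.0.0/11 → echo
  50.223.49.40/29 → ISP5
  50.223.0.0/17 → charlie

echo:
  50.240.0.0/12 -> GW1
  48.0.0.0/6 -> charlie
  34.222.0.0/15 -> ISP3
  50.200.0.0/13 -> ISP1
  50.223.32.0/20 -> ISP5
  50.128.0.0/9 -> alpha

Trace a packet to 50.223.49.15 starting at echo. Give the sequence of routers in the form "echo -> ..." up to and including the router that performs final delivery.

echo -> alpha -> charlie -> bravo

At echo: longest match for 50.223.49.15 is 50.128.0.0/9 -> alpha
At alpha: longest match for 50.223.49.15 is 50.223.0.0/17 -> charlie
At charlie: longest match for 50.223.49.15 is 50.223.32.0/19 -> bravo
At bravo: longest match for 50.223.49.15 is 50.222.0.0/15 -> local delivery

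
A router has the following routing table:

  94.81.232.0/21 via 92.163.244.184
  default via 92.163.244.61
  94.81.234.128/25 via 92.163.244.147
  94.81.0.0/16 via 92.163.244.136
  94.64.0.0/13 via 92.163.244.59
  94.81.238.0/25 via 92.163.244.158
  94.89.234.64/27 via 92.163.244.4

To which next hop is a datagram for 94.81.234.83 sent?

Routes whose prefix contains 94.81.234.83:
  0.0.0.0/0 (default, matches everything) -> 92.163.244.61
  94.81.0.0/16 (94.81.0.0 - 94.81.255.255) -> 92.163.244.136
  94.81.232.0/21 (94.81.232.0 - 94.81.239.255) -> 92.163.244.184
More-specific entries that do NOT match:
  94.89.234.64/27 (94.89.234.64 - 94.89.234.95) does not contain 94.81.234.83
  94.81.234.128/25 (94.81.234.128 - 94.81.234.255) does not contain 94.81.234.83
  94.81.238.0/25 (94.81.238.0 - 94.81.238.127) does not contain 94.81.234.83
Longest matching prefix is /21 -> next hop 92.163.244.184.

92.163.244.184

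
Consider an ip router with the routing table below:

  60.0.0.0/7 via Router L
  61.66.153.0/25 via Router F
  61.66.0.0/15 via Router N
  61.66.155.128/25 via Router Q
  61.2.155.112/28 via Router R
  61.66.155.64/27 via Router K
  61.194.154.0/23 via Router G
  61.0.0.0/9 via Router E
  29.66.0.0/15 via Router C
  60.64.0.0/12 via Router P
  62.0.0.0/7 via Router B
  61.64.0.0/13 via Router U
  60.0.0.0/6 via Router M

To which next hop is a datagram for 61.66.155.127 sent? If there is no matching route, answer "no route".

Router N

Routes whose prefix contains 61.66.155.127:
  60.0.0.0/6 (60.0.0.0 - 63.255.255.255) -> Router M
  60.0.0.0/7 (60.0.0.0 - 61.255.255.255) -> Router L
  61.0.0.0/9 (61.0.0.0 - 61.127.255.255) -> Router E
  61.64.0.0/13 (61.64.0.0 - 61.71.255.255) -> Router U
  61.66.0.0/15 (61.66.0.0 - 61.67.255.255) -> Router N
More-specific entries that do NOT match:
  61.2.155.112/28 (61.2.155.112 - 61.2.155.127) does not contain 61.66.155.127
  61.66.155.64/27 (61.66.155.64 - 61.66.155.95) does not contain 61.66.155.127
  61.66.153.0/25 (61.66.153.0 - 61.66.153.127) does not contain 61.66.155.127
  61.66.155.128/25 (61.66.155.128 - 61.66.155.255) does not contain 61.66.155.127
  61.194.154.0/23 (61.194.154.0 - 61.194.155.255) does not contain 61.66.155.127
Longest matching prefix is /15 -> next hop Router N.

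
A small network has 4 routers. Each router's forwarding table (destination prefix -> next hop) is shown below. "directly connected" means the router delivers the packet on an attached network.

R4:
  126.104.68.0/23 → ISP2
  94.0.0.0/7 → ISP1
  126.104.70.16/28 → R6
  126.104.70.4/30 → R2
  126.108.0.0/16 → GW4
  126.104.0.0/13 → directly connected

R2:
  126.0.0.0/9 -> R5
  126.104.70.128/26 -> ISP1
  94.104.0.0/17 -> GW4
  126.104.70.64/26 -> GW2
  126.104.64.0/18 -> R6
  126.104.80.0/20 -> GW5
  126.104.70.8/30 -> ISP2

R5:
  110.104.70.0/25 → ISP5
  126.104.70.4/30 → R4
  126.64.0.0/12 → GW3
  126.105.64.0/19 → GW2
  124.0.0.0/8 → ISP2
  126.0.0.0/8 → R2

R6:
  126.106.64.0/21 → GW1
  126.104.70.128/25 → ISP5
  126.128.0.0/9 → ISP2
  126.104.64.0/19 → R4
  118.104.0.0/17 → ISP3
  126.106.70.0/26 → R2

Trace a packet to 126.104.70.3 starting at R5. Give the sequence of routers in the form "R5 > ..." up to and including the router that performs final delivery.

R5 > R2 > R6 > R4

At R5: longest match for 126.104.70.3 is 126.0.0.0/8 -> R2
At R2: longest match for 126.104.70.3 is 126.104.64.0/18 -> R6
At R6: longest match for 126.104.70.3 is 126.104.64.0/19 -> R4
At R4: longest match for 126.104.70.3 is 126.104.0.0/13 -> directly connected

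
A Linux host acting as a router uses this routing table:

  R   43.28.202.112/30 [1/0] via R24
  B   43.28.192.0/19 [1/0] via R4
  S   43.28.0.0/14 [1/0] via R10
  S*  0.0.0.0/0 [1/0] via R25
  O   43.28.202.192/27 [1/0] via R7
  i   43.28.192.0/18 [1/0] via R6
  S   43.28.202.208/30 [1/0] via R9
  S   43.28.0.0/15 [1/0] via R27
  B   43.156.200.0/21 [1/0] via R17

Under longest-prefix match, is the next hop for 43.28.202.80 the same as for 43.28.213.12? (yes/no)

yes

43.28.202.80: longest match 43.28.192.0/19 -> R4
43.28.213.12: longest match 43.28.192.0/19 -> R4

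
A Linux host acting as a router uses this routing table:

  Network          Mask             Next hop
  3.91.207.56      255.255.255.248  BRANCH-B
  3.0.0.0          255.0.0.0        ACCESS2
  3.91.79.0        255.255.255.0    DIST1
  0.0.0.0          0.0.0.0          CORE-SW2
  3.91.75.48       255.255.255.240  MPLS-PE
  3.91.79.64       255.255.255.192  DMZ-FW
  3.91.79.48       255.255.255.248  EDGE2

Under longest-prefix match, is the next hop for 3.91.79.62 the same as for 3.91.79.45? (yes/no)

3.91.79.62: longest match 3.91.79.0/24 -> DIST1
3.91.79.45: longest match 3.91.79.0/24 -> DIST1

yes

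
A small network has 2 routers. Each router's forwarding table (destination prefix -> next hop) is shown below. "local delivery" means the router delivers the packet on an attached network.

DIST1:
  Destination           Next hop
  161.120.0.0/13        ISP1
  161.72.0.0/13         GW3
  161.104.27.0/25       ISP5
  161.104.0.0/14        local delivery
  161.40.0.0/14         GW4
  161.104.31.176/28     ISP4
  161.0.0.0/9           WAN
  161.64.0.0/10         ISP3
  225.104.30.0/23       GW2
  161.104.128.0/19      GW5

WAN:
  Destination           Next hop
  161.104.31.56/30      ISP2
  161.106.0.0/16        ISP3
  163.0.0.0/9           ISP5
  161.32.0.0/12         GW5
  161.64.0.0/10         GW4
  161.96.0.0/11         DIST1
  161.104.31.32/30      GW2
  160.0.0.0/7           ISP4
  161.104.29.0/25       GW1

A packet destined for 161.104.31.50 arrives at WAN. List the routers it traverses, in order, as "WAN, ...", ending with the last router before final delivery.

WAN, DIST1

At WAN: longest match for 161.104.31.50 is 161.96.0.0/11 -> DIST1
At DIST1: longest match for 161.104.31.50 is 161.104.0.0/14 -> local delivery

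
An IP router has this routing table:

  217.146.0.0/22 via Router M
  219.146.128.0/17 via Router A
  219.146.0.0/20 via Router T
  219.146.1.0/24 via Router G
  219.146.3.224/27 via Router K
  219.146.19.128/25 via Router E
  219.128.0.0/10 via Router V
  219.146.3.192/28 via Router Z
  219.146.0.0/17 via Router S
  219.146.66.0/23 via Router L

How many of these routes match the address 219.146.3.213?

Prefixes containing 219.146.3.213:
  219.128.0.0/10 (219.128.0.0 - 219.191.255.255)
  219.146.0.0/17 (219.146.0.0 - 219.146.127.255)
  219.146.0.0/20 (219.146.0.0 - 219.146.15.255)
Total matching entries: 3.

3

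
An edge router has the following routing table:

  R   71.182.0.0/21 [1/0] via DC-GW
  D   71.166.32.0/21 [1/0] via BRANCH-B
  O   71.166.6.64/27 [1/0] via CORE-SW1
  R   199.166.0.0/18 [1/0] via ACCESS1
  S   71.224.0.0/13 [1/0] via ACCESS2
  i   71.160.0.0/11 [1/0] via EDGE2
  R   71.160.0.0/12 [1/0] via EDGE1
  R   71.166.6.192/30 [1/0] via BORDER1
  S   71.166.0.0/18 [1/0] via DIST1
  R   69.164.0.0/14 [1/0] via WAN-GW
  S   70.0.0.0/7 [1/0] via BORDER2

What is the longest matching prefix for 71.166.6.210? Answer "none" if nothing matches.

71.166.0.0/18

Entries matching 71.166.6.210:
  70.0.0.0/7 (70.0.0.0 - 71.255.255.255)
  71.160.0.0/11 (71.160.0.0 - 71.191.255.255)
  71.160.0.0/12 (71.160.0.0 - 71.175.255.255)
  71.166.0.0/18 (71.166.0.0 - 71.166.63.255)
Most specific is 71.166.0.0/18.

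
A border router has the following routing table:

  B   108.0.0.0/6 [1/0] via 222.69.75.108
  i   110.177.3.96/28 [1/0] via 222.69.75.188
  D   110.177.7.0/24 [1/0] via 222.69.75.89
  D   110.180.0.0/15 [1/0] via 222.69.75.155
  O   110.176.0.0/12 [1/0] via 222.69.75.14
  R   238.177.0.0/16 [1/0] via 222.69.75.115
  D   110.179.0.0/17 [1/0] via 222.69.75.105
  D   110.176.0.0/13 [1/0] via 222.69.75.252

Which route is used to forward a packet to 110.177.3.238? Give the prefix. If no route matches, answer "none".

Entries matching 110.177.3.238:
  108.0.0.0/6 (108.0.0.0 - 111.255.255.255)
  110.176.0.0/12 (110.176.0.0 - 110.191.255.255)
  110.176.0.0/13 (110.176.0.0 - 110.183.255.255)
Most specific is 110.176.0.0/13.

110.176.0.0/13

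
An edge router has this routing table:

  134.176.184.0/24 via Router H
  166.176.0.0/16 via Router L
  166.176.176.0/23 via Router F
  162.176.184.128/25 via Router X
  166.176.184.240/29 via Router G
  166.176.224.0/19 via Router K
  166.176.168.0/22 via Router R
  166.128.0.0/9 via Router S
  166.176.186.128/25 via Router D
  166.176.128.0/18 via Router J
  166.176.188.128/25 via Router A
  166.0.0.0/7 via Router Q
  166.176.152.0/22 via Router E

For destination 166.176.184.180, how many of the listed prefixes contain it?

4

Prefixes containing 166.176.184.180:
  166.0.0.0/7 (166.0.0.0 - 167.255.255.255)
  166.128.0.0/9 (166.128.0.0 - 166.255.255.255)
  166.176.0.0/16 (166.176.0.0 - 166.176.255.255)
  166.176.128.0/18 (166.176.128.0 - 166.176.191.255)
Total matching entries: 4.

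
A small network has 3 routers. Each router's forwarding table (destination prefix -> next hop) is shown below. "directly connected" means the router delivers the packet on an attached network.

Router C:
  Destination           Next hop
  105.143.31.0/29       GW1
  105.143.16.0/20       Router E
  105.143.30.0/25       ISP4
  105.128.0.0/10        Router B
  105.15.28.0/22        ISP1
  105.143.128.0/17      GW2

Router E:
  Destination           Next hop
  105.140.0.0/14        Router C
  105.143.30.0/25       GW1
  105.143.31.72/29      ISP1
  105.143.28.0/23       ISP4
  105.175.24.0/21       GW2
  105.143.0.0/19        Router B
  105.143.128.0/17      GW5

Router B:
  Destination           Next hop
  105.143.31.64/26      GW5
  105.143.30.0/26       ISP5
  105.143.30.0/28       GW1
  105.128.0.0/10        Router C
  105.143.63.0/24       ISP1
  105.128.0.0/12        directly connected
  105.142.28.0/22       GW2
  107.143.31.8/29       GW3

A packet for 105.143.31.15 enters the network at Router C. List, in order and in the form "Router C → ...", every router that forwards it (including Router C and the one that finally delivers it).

Router C → Router E → Router B

At Router C: longest match for 105.143.31.15 is 105.143.16.0/20 -> Router E
At Router E: longest match for 105.143.31.15 is 105.143.0.0/19 -> Router B
At Router B: longest match for 105.143.31.15 is 105.128.0.0/12 -> directly connected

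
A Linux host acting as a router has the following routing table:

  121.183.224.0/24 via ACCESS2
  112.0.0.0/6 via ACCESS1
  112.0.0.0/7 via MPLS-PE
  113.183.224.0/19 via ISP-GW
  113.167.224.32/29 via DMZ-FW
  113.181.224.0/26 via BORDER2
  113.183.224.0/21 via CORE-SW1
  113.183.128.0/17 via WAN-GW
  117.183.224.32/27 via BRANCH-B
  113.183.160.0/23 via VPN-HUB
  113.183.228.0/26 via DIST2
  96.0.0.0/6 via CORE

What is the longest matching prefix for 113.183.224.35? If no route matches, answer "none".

113.183.224.0/21

Entries matching 113.183.224.35:
  112.0.0.0/6 (112.0.0.0 - 115.255.255.255)
  112.0.0.0/7 (112.0.0.0 - 113.255.255.255)
  113.183.128.0/17 (113.183.128.0 - 113.183.255.255)
  113.183.224.0/19 (113.183.224.0 - 113.183.255.255)
  113.183.224.0/21 (113.183.224.0 - 113.183.231.255)
Most specific is 113.183.224.0/21.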